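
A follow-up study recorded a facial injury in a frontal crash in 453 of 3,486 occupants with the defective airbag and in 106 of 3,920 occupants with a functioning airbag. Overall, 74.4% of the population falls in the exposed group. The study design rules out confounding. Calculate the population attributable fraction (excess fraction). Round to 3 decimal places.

PAF ≈ 0.739

p₁ = P(outcome | exposed) = 453/3486 = 0.12995
p₀ = P(outcome | unexposed) = 106/3920 = 0.027041
Overall risk P(Y=1) = π·p₁ + (1−π)·p₀ = 0.744×0.12995 + 0.256×0.027041 = 0.1036.
Under exogeneity, PAF = [P(Y=1) − p₀] / P(Y=1).
PAF = (0.1036 − 0.027041) / 0.1036 ≈ 0.7390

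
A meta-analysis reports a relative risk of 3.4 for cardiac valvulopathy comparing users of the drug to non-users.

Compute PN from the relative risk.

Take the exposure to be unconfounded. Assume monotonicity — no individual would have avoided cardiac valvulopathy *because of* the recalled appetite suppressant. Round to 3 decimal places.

Under exogeneity and monotonicity, PN = (RR − 1) / RR = 1 − 1/RR.
PN = (3.4 − 1) / 3.4 = 2.4 / 3.4 ≈ 0.7059

PN ≈ 0.706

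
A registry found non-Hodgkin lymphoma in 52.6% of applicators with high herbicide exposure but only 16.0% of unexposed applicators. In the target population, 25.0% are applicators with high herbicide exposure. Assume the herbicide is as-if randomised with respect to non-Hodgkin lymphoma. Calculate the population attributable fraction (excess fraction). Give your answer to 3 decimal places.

p₁ = 0.526, p₀ = 0.16.
Overall risk P(Y=1) = π·p₁ + (1−π)·p₀ = 0.25×0.526 + 0.75×0.16 = 0.2515.
Under exogeneity, PAF = [P(Y=1) − p₀] / P(Y=1).
PAF = (0.2515 − 0.16) / 0.2515 ≈ 0.3638

PAF ≈ 0.364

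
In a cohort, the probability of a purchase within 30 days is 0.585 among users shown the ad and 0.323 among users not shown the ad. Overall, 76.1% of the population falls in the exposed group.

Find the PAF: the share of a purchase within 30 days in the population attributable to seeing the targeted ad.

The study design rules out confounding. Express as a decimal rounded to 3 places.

PAF ≈ 0.382

Let p₁ = 0.585, p₀ = 0.323.
Overall risk P(Y=1) = π·p₁ + (1−π)·p₀ = 0.761×0.585 + 0.239×0.323 = 0.52238.
Under exogeneity, PAF = [P(Y=1) − p₀] / P(Y=1).
PAF = (0.52238 − 0.323) / 0.52238 ≈ 0.3817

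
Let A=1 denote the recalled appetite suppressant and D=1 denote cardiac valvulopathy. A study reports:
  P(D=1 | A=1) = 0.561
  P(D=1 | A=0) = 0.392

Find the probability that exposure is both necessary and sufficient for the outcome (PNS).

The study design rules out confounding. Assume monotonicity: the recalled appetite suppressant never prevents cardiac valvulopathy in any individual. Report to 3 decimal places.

Let p₁ = 0.561, p₀ = 0.392.
Under exogeneity and monotonicity, PNS = p₁ − p₀.
PNS = 0.561 − 0.392 = 0.169

PNS ≈ 0.169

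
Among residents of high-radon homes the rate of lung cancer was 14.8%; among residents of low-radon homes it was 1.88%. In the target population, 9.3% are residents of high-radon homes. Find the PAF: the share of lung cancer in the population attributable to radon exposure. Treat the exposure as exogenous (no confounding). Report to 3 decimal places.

PAF ≈ 0.390

p₁ = 0.148, p₀ = 0.0188.
Overall risk P(Y=1) = π·p₁ + (1−π)·p₀ = 0.093×0.148 + 0.907×0.0188 = 0.030816.
Under exogeneity, PAF = [P(Y=1) − p₀] / P(Y=1).
PAF = (0.030816 − 0.0188) / 0.030816 ≈ 0.3899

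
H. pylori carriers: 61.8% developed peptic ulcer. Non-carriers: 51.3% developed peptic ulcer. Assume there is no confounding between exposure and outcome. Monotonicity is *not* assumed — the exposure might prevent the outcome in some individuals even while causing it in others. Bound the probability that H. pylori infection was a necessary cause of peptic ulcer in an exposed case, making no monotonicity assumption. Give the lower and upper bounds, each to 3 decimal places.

0.170 ≤ PN ≤ 0.788

p₁ = 0.618, p₀ = 0.513.
Under exogeneity alone the bounds on PN are max{0,(p₁−p₀)/p₁} ≤ PN ≤ min{1,(1−p₀)/p₁}.
  lower = (p₁ − p₀)/p₁ = 0.105 / 0.618 ≈ 0.1699
  upper = min{1, (1 − p₀)/p₁} = 0.487 / 0.618 ≈ 0.7880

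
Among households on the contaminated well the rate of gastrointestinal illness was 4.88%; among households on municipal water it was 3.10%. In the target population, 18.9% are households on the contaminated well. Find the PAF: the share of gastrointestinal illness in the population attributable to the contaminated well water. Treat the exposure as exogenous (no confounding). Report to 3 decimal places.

PAF ≈ 0.098

p₁ = 0.0488, p₀ = 0.031.
Overall risk P(Y=1) = π·p₁ + (1−π)·p₀ = 0.189×0.0488 + 0.811×0.031 = 0.034364.
Under exogeneity, PAF = [P(Y=1) − p₀] / P(Y=1).
PAF = (0.034364 − 0.031) / 0.034364 ≈ 0.0979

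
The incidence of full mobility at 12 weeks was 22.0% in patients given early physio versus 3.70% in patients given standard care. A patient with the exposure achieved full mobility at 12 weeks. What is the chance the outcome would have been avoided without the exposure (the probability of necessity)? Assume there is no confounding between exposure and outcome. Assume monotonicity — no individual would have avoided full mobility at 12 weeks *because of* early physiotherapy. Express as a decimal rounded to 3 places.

p₁ = 0.22, p₀ = 0.037.
Under exogeneity and monotonicity, PN = (p₁ − p₀) / p₁.
PN = (0.22 − 0.037) / 0.22 = 0.183 / 0.22 ≈ 0.8318

PN ≈ 0.832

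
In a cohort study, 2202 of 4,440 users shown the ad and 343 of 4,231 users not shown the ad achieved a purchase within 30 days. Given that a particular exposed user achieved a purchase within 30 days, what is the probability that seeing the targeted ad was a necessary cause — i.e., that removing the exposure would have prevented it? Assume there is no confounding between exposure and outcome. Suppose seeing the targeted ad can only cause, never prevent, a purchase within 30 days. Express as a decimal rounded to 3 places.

PN ≈ 0.837

p₁ = P(outcome | exposed) = 2202/4440 = 0.49595
p₀ = P(outcome | unexposed) = 343/4231 = 0.081068
Under exogeneity and monotonicity, PN = (p₁ − p₀) / p₁.
PN = (0.49595 − 0.081068) / 0.49595 = 0.41488 / 0.49595 ≈ 0.8365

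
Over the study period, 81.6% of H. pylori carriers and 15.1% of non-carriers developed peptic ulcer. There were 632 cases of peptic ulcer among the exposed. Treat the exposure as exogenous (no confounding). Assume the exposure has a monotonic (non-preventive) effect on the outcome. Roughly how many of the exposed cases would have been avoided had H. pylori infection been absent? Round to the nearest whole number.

p₁ = 0.816, p₀ = 0.151.
PN = (p₁ − p₀)/p₁ = (0.816 − 0.151) / 0.816 ≈ 0.81495.
Attributable cases ≈ PN × (exposed cases) = 0.81495 × 632 ≈ 515.05.

about 515 cases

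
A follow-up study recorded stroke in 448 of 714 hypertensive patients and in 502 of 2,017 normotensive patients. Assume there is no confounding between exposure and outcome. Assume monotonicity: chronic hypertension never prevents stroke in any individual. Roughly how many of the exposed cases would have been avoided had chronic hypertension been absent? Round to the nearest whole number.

p₁ = P(outcome | exposed) = 448/714 = 0.62745
p₀ = P(outcome | unexposed) = 502/2017 = 0.24888
PN = (p₁ − p₀)/p₁ = (0.62745 − 0.24888) / 0.62745 ≈ 0.60334.
Attributable cases ≈ PN × (exposed cases) = 0.60334 × 448 ≈ 270.30.

about 270 cases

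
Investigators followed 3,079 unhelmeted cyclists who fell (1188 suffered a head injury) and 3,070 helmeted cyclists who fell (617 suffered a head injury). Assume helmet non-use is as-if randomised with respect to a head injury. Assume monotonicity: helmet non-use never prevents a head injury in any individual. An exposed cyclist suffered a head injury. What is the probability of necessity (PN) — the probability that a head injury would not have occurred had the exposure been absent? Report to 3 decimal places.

PN ≈ 0.479

p₁ = P(outcome | exposed) = 1188/3079 = 0.38584
p₀ = P(outcome | unexposed) = 617/3070 = 0.20098
Under exogeneity and monotonicity, PN = (p₁ − p₀) / p₁.
PN = (0.38584 − 0.20098) / 0.38584 = 0.18486 / 0.38584 ≈ 0.4791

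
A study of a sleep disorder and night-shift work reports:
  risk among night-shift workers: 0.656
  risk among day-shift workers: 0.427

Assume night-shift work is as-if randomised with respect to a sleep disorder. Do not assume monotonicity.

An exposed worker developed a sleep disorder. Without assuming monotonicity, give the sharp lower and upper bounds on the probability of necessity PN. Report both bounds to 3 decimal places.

Let p₁ = 0.656, p₀ = 0.427.
Under exogeneity alone the bounds on PN are max{0,(p₁−p₀)/p₁} ≤ PN ≤ min{1,(1−p₀)/p₁}.
  lower = (p₁ − p₀)/p₁ = 0.229 / 0.656 ≈ 0.3491
  upper = min{1, (1 − p₀)/p₁} = 0.573 / 0.656 ≈ 0.8735

0.349 ≤ PN ≤ 0.873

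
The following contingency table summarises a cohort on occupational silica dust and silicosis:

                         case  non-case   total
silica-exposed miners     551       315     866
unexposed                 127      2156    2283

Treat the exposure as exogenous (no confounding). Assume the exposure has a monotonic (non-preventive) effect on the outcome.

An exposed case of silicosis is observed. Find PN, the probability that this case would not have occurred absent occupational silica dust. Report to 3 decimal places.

PN ≈ 0.913

p₁ = P(outcome | exposed) = 551/866 = 0.63626
p₀ = P(outcome | unexposed) = 127/2283 = 0.055629
Under exogeneity and monotonicity, PN = (p₁ − p₀) / p₁.
PN = (0.63626 − 0.055629) / 0.63626 = 0.58063 / 0.63626 ≈ 0.9126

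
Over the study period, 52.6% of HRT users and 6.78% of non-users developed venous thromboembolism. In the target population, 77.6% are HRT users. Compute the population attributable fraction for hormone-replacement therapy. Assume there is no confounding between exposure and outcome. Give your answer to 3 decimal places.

PAF ≈ 0.840

p₁ = 0.526, p₀ = 0.0678.
Overall risk P(Y=1) = π·p₁ + (1−π)·p₀ = 0.776×0.526 + 0.224×0.0678 = 0.42336.
Under exogeneity, PAF = [P(Y=1) − p₀] / P(Y=1).
PAF = (0.42336 − 0.0678) / 0.42336 ≈ 0.8399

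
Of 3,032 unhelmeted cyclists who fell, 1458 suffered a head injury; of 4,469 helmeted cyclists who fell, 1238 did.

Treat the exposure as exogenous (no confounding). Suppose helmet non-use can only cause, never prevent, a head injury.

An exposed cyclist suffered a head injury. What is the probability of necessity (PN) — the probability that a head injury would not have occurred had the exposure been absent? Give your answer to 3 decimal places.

PN ≈ 0.424

p₁ = P(outcome | exposed) = 1458/3032 = 0.48087
p₀ = P(outcome | unexposed) = 1238/4469 = 0.27702
Under exogeneity and monotonicity, PN = (p₁ − p₀) / p₁.
PN = (0.48087 − 0.27702) / 0.48087 = 0.20385 / 0.48087 ≈ 0.4239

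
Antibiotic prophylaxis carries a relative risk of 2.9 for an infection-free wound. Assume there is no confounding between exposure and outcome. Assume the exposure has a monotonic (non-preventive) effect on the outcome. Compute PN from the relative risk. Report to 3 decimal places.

PN ≈ 0.655

Under exogeneity and monotonicity, PN = (RR − 1) / RR = 1 − 1/RR.
PN = (2.9 − 1) / 2.9 = 1.9 / 2.9 ≈ 0.6552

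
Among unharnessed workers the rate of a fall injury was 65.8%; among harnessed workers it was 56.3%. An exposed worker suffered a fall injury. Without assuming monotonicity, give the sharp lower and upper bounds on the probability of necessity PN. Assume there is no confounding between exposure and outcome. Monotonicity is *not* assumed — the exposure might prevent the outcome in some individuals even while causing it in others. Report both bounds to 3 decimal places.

0.144 ≤ PN ≤ 0.664

p₁ = 0.658, p₀ = 0.563.
Under exogeneity alone the bounds on PN are max{0,(p₁−p₀)/p₁} ≤ PN ≤ min{1,(1−p₀)/p₁}.
  lower = (p₁ − p₀)/p₁ = 0.095 / 0.658 ≈ 0.1444
  upper = min{1, (1 − p₀)/p₁} = 0.437 / 0.658 ≈ 0.6641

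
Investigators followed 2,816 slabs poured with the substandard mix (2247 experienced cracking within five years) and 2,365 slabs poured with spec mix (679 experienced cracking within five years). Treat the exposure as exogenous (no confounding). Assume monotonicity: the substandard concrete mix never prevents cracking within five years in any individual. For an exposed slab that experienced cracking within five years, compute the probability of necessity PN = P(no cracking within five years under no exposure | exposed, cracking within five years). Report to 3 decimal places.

PN ≈ 0.640

p₁ = P(outcome | exposed) = 2247/2816 = 0.79794
p₀ = P(outcome | unexposed) = 679/2365 = 0.2871
Under exogeneity and monotonicity, PN = (p₁ − p₀) / p₁.
PN = (0.79794 − 0.2871) / 0.79794 = 0.51084 / 0.79794 ≈ 0.6402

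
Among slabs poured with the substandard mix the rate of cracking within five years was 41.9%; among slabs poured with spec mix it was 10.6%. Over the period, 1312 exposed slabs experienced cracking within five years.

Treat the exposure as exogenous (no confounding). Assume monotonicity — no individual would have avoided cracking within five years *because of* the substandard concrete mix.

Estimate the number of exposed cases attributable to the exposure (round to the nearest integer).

p₁ = 0.419, p₀ = 0.106.
PN = (p₁ − p₀)/p₁ = (0.419 − 0.106) / 0.419 ≈ 0.74702.
Attributable cases ≈ PN × (exposed cases) = 0.74702 × 1312 ≈ 980.09.

about 980 cases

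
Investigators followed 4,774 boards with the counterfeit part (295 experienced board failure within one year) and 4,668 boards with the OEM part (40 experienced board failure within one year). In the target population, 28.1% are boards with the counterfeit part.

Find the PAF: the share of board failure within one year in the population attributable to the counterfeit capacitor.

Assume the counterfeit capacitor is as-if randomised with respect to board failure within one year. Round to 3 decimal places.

p₁ = P(outcome | exposed) = 295/4774 = 0.061793
p₀ = P(outcome | unexposed) = 40/4668 = 0.008569
Overall risk P(Y=1) = π·p₁ + (1−π)·p₀ = 0.281×0.061793 + 0.719×0.008569 = 0.023525.
Under exogeneity, PAF = [P(Y=1) − p₀] / P(Y=1).
PAF = (0.023525 − 0.008569) / 0.023525 ≈ 0.6357

PAF ≈ 0.636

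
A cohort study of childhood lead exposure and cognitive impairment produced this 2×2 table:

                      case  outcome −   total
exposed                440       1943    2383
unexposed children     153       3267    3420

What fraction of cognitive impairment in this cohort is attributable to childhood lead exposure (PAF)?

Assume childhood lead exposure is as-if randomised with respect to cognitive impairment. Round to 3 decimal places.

PAF ≈ 0.562

p₁ = P(outcome | exposed) = 440/2383 = 0.18464
p₀ = P(outcome | unexposed) = 153/3420 = 0.044737
Exposure prevalence π = 2383/5803 = 0.41065; overall risk P(Y=1) = 0.10219.
Under exogeneity, PAF = [P(Y=1) − p₀]/P(Y=1).
PAF = (0.10219 − 0.044737) / 0.10219 ≈ 0.5622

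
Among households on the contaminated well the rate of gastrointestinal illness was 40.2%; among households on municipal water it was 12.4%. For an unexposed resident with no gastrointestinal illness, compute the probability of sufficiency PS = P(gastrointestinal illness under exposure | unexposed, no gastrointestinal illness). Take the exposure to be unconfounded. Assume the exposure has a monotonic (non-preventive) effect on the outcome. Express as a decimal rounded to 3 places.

p₁ = 0.402, p₀ = 0.124.
Under exogeneity and monotonicity, PS = (p₁ − p₀) / (1 − p₀).
PS = (0.402 − 0.124) / (1 − 0.124) = 0.278 / 0.876 ≈ 0.3174

PS ≈ 0.317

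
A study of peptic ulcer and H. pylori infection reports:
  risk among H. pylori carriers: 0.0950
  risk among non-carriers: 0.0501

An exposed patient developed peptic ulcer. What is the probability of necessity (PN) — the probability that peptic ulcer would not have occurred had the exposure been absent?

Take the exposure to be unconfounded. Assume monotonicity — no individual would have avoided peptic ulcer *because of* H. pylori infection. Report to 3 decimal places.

PN ≈ 0.473

Let p₁ = 0.095, p₀ = 0.0501.
Under exogeneity and monotonicity, PN = (p₁ − p₀) / p₁.
PN = (0.095 − 0.0501) / 0.095 = 0.0449 / 0.095 ≈ 0.4726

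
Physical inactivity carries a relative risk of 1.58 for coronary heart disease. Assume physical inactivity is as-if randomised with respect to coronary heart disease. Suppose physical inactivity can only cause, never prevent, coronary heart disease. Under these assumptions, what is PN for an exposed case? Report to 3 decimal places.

PN ≈ 0.367

Under exogeneity and monotonicity, PN = (RR − 1) / RR = 1 − 1/RR.
PN = (1.58 − 1) / 1.58 = 0.58 / 1.58 ≈ 0.3671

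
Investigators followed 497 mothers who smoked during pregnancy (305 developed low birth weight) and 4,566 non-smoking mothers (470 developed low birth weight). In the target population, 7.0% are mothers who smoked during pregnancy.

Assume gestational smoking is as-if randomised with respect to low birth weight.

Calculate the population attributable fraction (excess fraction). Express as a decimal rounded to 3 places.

p₁ = P(outcome | exposed) = 305/497 = 0.61368
p₀ = P(outcome | unexposed) = 470/4566 = 0.10293
Overall risk P(Y=1) = π·p₁ + (1−π)·p₀ = 0.07×0.61368 + 0.93×0.10293 = 0.13869.
Under exogeneity, PAF = [P(Y=1) − p₀] / P(Y=1).
PAF = (0.13869 − 0.10293) / 0.13869 ≈ 0.2578

PAF ≈ 0.258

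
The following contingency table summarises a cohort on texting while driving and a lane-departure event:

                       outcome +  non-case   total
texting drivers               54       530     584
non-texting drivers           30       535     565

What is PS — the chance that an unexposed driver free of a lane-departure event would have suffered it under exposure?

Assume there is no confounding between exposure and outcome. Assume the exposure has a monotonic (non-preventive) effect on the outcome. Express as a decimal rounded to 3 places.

PS ≈ 0.042

p₁ = P(outcome | exposed) = 54/584 = 0.092466
p₀ = P(outcome | unexposed) = 30/565 = 0.053097
Under exogeneity and monotonicity, PS = (p₁ − p₀)/(1 − p₀).
PS = (0.092466 − 0.053097) / 0.9469 ≈ 0.0416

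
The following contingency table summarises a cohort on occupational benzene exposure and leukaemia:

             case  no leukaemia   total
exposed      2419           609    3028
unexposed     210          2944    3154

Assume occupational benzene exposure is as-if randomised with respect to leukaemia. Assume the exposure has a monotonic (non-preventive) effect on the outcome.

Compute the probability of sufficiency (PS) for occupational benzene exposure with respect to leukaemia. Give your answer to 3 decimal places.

p₁ = P(outcome | exposed) = 2419/3028 = 0.79888
p₀ = P(outcome | unexposed) = 210/3154 = 0.066582
Under exogeneity and monotonicity, PS = (p₁ − p₀)/(1 − p₀).
PS = (0.79888 − 0.066582) / 0.93342 ≈ 0.7845

PS ≈ 0.785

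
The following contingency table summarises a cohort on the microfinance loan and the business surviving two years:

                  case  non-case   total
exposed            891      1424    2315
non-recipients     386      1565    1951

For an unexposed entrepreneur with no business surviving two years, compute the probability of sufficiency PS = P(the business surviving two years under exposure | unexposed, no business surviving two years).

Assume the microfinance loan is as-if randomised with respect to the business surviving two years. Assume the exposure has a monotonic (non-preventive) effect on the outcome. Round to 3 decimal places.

p₁ = P(outcome | exposed) = 891/2315 = 0.38488
p₀ = P(outcome | unexposed) = 386/1951 = 0.19785
Under exogeneity and monotonicity, PS = (p₁ − p₀) / (1 − p₀).
PS = (0.38488 − 0.19785) / (1 − 0.19785) = 0.18703 / 0.80215 ≈ 0.2332

PS ≈ 0.233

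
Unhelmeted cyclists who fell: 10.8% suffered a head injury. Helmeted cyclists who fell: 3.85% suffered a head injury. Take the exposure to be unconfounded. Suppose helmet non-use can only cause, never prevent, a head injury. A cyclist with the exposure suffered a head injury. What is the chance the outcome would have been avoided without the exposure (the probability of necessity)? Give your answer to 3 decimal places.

PN ≈ 0.644

p₁ = 0.108, p₀ = 0.0385.
Under exogeneity and monotonicity, PN = (p₁ − p₀) / p₁.
PN = (0.108 − 0.0385) / 0.108 = 0.0695 / 0.108 ≈ 0.6435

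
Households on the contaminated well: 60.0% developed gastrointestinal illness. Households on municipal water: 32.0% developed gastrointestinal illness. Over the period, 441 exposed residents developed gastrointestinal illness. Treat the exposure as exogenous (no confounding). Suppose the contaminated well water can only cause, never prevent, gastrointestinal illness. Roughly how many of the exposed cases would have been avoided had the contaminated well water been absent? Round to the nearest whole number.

p₁ = 0.6, p₀ = 0.32.
PN = (p₁ − p₀)/p₁ = (0.6 − 0.32) / 0.6 ≈ 0.46667.
Attributable cases ≈ PN × (exposed cases) = 0.46667 × 441 ≈ 205.80.

about 206 cases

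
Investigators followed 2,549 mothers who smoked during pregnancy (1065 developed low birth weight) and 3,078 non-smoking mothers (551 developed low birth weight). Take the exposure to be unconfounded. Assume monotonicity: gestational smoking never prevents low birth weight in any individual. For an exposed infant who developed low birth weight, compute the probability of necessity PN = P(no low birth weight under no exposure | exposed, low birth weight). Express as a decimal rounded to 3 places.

p₁ = P(outcome | exposed) = 1065/2549 = 0.41781
p₀ = P(outcome | unexposed) = 551/3078 = 0.17901
Under exogeneity and monotonicity, PN = (p₁ − p₀) / p₁.
PN = (0.41781 − 0.17901) / 0.41781 = 0.2388 / 0.41781 ≈ 0.5715

PN ≈ 0.572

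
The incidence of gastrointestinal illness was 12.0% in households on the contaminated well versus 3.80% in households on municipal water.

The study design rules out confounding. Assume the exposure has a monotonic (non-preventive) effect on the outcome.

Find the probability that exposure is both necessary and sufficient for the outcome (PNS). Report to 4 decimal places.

p₁ = 0.12, p₀ = 0.038.
Under exogeneity and monotonicity, PNS = p₁ − p₀.
PNS = 0.12 − 0.038 = 0.082

PNS ≈ 0.0820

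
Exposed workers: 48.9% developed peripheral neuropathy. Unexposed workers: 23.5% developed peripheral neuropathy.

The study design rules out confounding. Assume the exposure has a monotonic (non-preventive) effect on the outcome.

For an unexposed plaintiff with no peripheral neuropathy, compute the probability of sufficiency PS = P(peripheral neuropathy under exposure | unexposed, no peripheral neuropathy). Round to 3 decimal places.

PS ≈ 0.332

p₁ = 0.489, p₀ = 0.235.
Under exogeneity and monotonicity, PS = (p₁ − p₀) / (1 − p₀).
PS = (0.489 − 0.235) / (1 − 0.235) = 0.254 / 0.765 ≈ 0.3320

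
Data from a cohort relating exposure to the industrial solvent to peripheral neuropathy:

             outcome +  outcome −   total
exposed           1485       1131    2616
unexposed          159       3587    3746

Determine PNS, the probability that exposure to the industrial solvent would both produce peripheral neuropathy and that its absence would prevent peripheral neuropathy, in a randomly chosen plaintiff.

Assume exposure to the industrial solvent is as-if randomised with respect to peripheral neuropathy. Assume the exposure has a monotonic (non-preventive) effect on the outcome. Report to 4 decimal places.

p₁ = P(outcome | exposed) = 1485/2616 = 0.56766
p₀ = P(outcome | unexposed) = 159/3746 = 0.042445
Under exogeneity and monotonicity, PNS = p₁ − p₀.
PNS = 0.56766 − 0.042445 = 0.52522

PNS ≈ 0.5252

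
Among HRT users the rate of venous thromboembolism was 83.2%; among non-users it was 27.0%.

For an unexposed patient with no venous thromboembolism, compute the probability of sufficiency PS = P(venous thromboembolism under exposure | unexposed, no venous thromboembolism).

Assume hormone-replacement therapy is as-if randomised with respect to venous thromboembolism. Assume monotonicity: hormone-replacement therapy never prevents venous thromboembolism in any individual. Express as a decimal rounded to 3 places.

PS ≈ 0.770

p₁ = 0.832, p₀ = 0.27.
Under exogeneity and monotonicity, PS = (p₁ − p₀) / (1 − p₀).
PS = (0.832 − 0.27) / (1 − 0.27) = 0.562 / 0.73 ≈ 0.7699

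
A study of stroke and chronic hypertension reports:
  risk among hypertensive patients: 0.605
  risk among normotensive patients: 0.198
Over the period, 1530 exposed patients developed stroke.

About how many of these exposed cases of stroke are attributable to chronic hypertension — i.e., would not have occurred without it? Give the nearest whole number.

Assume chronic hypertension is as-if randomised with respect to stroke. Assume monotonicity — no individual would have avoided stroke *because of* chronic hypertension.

Let p₁ = 0.605, p₀ = 0.198.
PN = (p₁ − p₀)/p₁ = (0.605 − 0.198) / 0.605 ≈ 0.67273.
Attributable cases ≈ PN × (exposed cases) = 0.67273 × 1530 ≈ 1029.27.

about 1029 cases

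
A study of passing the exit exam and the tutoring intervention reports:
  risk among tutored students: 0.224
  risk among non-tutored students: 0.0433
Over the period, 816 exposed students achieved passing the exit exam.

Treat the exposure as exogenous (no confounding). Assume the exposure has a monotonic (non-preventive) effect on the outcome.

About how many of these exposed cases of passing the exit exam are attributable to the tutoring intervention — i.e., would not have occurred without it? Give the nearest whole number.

about 658 cases

Let p₁ = 0.224, p₀ = 0.0433.
PN = (p₁ − p₀)/p₁ = (0.224 − 0.0433) / 0.224 ≈ 0.80670.
Attributable cases ≈ PN × (exposed cases) = 0.80670 × 816 ≈ 658.26.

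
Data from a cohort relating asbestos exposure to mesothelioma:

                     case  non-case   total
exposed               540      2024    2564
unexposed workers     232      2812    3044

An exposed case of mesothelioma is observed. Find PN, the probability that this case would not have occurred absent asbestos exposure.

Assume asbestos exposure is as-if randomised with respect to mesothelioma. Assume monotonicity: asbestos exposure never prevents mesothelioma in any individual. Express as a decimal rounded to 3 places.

PN ≈ 0.638

p₁ = P(outcome | exposed) = 540/2564 = 0.21061
p₀ = P(outcome | unexposed) = 232/3044 = 0.076216
Under exogeneity and monotonicity, PN = (p₁ − p₀) / p₁.
PN = (0.21061 − 0.076216) / 0.21061 = 0.13439 / 0.21061 ≈ 0.6381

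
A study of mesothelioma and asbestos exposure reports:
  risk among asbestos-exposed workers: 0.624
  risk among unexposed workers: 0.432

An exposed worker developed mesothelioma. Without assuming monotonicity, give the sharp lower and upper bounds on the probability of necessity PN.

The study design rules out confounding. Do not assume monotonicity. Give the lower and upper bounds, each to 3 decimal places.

Let p₁ = 0.624, p₀ = 0.432.
Under exogeneity alone the bounds on PN are max{0,(p₁−p₀)/p₁} ≤ PN ≤ min{1,(1−p₀)/p₁}.
  lower = (p₁ − p₀)/p₁ = 0.192 / 0.624 ≈ 0.3077
  upper = min{1, (1 − p₀)/p₁} = 0.568 / 0.624 ≈ 0.9103

0.308 ≤ PN ≤ 0.910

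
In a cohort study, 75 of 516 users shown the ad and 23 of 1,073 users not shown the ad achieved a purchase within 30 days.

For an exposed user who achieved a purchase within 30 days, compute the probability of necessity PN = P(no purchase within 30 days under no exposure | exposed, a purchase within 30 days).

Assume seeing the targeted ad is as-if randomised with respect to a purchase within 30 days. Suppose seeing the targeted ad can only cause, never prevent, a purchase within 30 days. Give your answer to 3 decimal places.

p₁ = P(outcome | exposed) = 75/516 = 0.14535
p₀ = P(outcome | unexposed) = 23/1073 = 0.021435
Under exogeneity and monotonicity, PN = (p₁ − p₀) / p₁.
PN = (0.14535 − 0.021435) / 0.14535 = 0.12391 / 0.14535 ≈ 0.8525

PN ≈ 0.853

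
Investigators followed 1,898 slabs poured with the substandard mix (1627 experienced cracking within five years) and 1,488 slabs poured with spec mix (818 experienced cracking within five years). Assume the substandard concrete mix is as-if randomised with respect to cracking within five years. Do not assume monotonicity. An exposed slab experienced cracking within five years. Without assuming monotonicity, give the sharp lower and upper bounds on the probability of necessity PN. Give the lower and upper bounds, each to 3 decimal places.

p₁ = P(outcome | exposed) = 1627/1898 = 0.85722
p₀ = P(outcome | unexposed) = 818/1488 = 0.54973
Under exogeneity alone the bounds on PN are max{0,(p₁−p₀)/p₁} ≤ PN ≤ min{1,(1−p₀)/p₁}.
  lower = (p₁ − p₀)/p₁ = 0.30749 / 0.85722 ≈ 0.3587
  upper = min{1, (1 − p₀)/p₁} = 0.45027 / 0.85722 ≈ 0.5253

0.359 ≤ PN ≤ 0.525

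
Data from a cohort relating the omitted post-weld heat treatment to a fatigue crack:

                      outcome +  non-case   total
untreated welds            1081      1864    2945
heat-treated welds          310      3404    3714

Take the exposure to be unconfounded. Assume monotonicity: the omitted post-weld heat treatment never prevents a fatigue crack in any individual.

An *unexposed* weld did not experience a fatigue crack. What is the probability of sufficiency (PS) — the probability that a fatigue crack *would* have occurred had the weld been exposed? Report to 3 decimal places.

p₁ = P(outcome | exposed) = 1081/2945 = 0.36706
p₀ = P(outcome | unexposed) = 310/3714 = 0.083468
Under exogeneity and monotonicity, PS = (p₁ − p₀) / (1 − p₀).
PS = (0.36706 − 0.083468) / (1 − 0.083468) = 0.28359 / 0.91653 ≈ 0.3094

PS ≈ 0.309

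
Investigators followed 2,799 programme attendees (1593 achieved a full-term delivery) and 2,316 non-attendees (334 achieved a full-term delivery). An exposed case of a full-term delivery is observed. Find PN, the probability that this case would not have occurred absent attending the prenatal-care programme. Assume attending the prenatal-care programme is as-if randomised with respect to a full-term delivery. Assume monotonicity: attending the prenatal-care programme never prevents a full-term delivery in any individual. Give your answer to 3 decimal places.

PN ≈ 0.747

p₁ = P(outcome | exposed) = 1593/2799 = 0.56913
p₀ = P(outcome | unexposed) = 334/2316 = 0.14421
Under exogeneity and monotonicity, PN = (p₁ − p₀) / p₁.
PN = (0.56913 − 0.14421) / 0.56913 = 0.42492 / 0.56913 ≈ 0.7466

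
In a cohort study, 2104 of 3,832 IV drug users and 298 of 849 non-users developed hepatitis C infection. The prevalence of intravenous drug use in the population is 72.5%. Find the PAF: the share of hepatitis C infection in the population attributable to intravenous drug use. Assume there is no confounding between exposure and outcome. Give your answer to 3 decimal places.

p₁ = P(outcome | exposed) = 2104/3832 = 0.54906
p₀ = P(outcome | unexposed) = 298/849 = 0.351
Overall risk P(Y=1) = π·p₁ + (1−π)·p₀ = 0.725×0.54906 + 0.275×0.351 = 0.49459.
Under exogeneity, PAF = [P(Y=1) − p₀] / P(Y=1).
PAF = (0.49459 − 0.351) / 0.49459 ≈ 0.2903

PAF ≈ 0.290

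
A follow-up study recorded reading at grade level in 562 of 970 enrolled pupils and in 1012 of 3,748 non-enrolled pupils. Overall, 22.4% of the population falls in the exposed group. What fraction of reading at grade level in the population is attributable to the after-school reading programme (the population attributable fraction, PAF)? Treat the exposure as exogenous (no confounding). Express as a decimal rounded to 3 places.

PAF ≈ 0.204

p₁ = P(outcome | exposed) = 562/970 = 0.57938
p₀ = P(outcome | unexposed) = 1012/3748 = 0.27001
Overall risk P(Y=1) = π·p₁ + (1−π)·p₀ = 0.224×0.57938 + 0.776×0.27001 = 0.33931.
Under exogeneity, PAF = [P(Y=1) − p₀] / P(Y=1).
PAF = (0.33931 − 0.27001) / 0.33931 ≈ 0.2042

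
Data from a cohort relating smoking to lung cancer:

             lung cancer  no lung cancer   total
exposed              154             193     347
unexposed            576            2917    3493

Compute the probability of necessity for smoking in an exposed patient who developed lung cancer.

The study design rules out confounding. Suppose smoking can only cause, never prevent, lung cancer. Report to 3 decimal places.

p₁ = P(outcome | exposed) = 154/347 = 0.4438
p₀ = P(outcome | unexposed) = 576/3493 = 0.1649
Under exogeneity and monotonicity, PN = (p₁ − p₀) / p₁.
PN = (0.4438 − 0.1649) / 0.4438 = 0.2789 / 0.4438 ≈ 0.6284

PN ≈ 0.628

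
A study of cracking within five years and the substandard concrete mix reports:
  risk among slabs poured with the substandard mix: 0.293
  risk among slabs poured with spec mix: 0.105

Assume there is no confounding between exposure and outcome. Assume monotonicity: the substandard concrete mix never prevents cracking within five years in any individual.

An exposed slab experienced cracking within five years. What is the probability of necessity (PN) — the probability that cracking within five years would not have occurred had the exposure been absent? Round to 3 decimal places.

PN ≈ 0.642

Let p₁ = 0.293, p₀ = 0.105.
Under exogeneity and monotonicity, PN = (p₁ − p₀) / p₁.
PN = (0.293 − 0.105) / 0.293 = 0.188 / 0.293 ≈ 0.6416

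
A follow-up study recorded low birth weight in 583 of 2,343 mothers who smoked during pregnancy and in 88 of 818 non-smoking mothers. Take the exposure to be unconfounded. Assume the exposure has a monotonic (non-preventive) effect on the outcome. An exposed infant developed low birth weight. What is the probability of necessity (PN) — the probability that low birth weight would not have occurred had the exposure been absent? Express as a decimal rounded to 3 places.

PN ≈ 0.568

p₁ = P(outcome | exposed) = 583/2343 = 0.24883
p₀ = P(outcome | unexposed) = 88/818 = 0.10758
Under exogeneity and monotonicity, PN = (p₁ − p₀) / p₁.
PN = (0.24883 − 0.10758) / 0.24883 = 0.14125 / 0.24883 ≈ 0.5677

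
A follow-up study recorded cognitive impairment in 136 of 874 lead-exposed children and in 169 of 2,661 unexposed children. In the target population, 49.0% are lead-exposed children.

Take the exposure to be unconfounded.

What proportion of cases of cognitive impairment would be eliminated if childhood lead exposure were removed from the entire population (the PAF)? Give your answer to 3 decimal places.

PAF ≈ 0.415

p₁ = P(outcome | exposed) = 136/874 = 0.15561
p₀ = P(outcome | unexposed) = 169/2661 = 0.06351
Overall risk P(Y=1) = π·p₁ + (1−π)·p₀ = 0.49×0.15561 + 0.51×0.06351 = 0.10864.
Under exogeneity, PAF = [P(Y=1) − p₀] / P(Y=1).
PAF = (0.10864 − 0.06351) / 0.10864 ≈ 0.4154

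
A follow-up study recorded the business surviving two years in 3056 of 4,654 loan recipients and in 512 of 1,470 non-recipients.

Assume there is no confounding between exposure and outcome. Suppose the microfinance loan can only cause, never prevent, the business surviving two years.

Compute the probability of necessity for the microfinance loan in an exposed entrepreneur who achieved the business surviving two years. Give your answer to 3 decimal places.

PN ≈ 0.470

p₁ = P(outcome | exposed) = 3056/4654 = 0.65664
p₀ = P(outcome | unexposed) = 512/1470 = 0.3483
Under exogeneity and monotonicity, PN = (p₁ − p₀) / p₁.
PN = (0.65664 − 0.3483) / 0.65664 = 0.30834 / 0.65664 ≈ 0.4696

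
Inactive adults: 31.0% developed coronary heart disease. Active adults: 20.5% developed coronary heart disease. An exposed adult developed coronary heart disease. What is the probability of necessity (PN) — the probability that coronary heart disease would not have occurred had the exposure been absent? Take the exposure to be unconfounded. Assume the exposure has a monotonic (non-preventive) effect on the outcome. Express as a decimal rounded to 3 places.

PN ≈ 0.339

p₁ = 0.31, p₀ = 0.205.
Under exogeneity and monotonicity, PN = (p₁ − p₀) / p₁.
PN = (0.31 − 0.205) / 0.31 = 0.105 / 0.31 ≈ 0.3387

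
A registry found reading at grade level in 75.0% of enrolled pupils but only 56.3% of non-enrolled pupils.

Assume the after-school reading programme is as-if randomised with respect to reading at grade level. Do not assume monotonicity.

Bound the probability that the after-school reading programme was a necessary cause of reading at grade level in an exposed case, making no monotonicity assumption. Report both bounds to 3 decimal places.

p₁ = 0.75, p₀ = 0.563.
Under exogeneity alone the bounds on PN are max{0,(p₁−p₀)/p₁} ≤ PN ≤ min{1,(1−p₀)/p₁}.
  lower = (p₁ − p₀)/p₁ = 0.187 / 0.75 ≈ 0.2493
  upper = min{1, (1 − p₀)/p₁} = 0.437 / 0.75 ≈ 0.5827

0.249 ≤ PN ≤ 0.583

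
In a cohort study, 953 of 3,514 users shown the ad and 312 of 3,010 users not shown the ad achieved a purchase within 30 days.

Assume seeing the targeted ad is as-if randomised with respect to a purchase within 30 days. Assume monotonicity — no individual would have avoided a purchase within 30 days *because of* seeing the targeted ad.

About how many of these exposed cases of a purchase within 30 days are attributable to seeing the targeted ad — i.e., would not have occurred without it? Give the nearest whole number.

about 589 cases

p₁ = P(outcome | exposed) = 953/3514 = 0.2712
p₀ = P(outcome | unexposed) = 312/3010 = 0.10365
PN = (p₁ − p₀)/p₁ = (0.2712 − 0.10365) / 0.2712 ≈ 0.61779.
Attributable cases ≈ PN × (exposed cases) = 0.61779 × 953 ≈ 588.76.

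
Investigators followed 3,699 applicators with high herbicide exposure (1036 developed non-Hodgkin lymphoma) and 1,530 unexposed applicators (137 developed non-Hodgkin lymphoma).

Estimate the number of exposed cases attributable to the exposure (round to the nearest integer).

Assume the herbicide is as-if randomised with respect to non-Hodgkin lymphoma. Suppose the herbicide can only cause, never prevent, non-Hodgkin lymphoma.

about 705 cases

p₁ = P(outcome | exposed) = 1036/3699 = 0.28008
p₀ = P(outcome | unexposed) = 137/1530 = 0.089542
PN = (p₁ − p₀)/p₁ = (0.28008 − 0.089542) / 0.28008 ≈ 0.68029.
Attributable cases ≈ PN × (exposed cases) = 0.68029 × 1036 ≈ 704.78.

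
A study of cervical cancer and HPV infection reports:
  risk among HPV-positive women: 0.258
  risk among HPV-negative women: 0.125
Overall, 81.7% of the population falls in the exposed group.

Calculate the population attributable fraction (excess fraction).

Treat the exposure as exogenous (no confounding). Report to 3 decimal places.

PAF ≈ 0.465

Let p₁ = 0.258, p₀ = 0.125.
Overall risk P(Y=1) = π·p₁ + (1−π)·p₀ = 0.817×0.258 + 0.183×0.125 = 0.23366.
Under exogeneity, PAF = [P(Y=1) − p₀] / P(Y=1).
PAF = (0.23366 − 0.125) / 0.23366 ≈ 0.4650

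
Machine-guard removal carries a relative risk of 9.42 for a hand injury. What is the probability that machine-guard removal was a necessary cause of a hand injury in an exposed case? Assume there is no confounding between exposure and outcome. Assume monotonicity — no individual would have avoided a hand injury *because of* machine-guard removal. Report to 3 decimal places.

PN ≈ 0.894

Under exogeneity and monotonicity, PN = (RR − 1) / RR = 1 − 1/RR.
PN = (9.42 − 1) / 9.42 = 8.42 / 9.42 ≈ 0.8938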